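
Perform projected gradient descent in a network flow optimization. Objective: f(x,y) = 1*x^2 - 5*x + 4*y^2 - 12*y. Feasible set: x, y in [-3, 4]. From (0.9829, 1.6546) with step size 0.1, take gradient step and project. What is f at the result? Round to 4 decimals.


Step 1: Compute gradient at (0.9829, 1.6546).
grad_x = 2*1*0.9829 - 5 = -3.0342
grad_y = 2*4*1.6546 - 12 = 1.2368
Step 2: Gradient step.
x_raw = 0.9829 - 0.1*-3.0342 = 1.2863
y_raw = 1.6546 - 0.1*1.2368 = 1.5309
Step 3: Project onto [-3, 4].
x_proj = clip(1.2863) = 1.2863
y_proj = clip(1.5309) = 1.5309
Step 4: Evaluate f.
f(1.2863, 1.5309) = -13.7732


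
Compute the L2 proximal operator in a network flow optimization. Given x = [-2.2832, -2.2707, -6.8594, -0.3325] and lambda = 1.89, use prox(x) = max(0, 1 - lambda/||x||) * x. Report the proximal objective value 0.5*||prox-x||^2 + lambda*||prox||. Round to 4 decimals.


Step 1: Compute ||x||.
||x|| = 7.5849
Step 2: Compute scaling factor.
scale = max(0, 1 - 1.89/7.5849) = 0.7508
Step 3: prox(x) = [-1.7143, -1.7049, -5.1502, -0.2496]
||prox(x)|| = 5.6949
Step 4: Proximal objective.
0.5*||prox-x||^2 = 1.7861
lambda*||prox|| = 10.7634
Total = 12.5494


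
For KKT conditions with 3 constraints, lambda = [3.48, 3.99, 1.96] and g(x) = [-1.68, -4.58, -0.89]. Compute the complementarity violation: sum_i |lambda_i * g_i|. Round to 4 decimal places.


KKT complementary slackness check:
lambda_1 * g_1 = 3.48 * -1.68 = -5.8464
lambda_2 * g_2 = 3.99 * -4.58 = -18.2742
lambda_3 * g_3 = 1.96 * -0.89 = -1.7444
Total violation = 5.8464 + 18.2742 + 1.7444 = 25.865


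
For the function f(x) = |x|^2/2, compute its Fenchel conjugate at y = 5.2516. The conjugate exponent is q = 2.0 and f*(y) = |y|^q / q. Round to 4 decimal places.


The conjugate exponent q satisfies 1/p + 1/q = 1.
p = 2, so q = 2/(2 - 1) = 2.0
|y|^q = 5.2516^2.0 = 27.5793
f*(5.2516) = 27.5793 / 2.0 = 13.7897


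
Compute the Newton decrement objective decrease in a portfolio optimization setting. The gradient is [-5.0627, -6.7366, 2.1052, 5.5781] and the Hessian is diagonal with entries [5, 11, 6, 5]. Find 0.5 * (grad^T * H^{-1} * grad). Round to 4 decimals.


Step 1: H is diagonal, so H^(-1) * g = [-1.0125, -0.6124, 0.3509, 1.1156].
Step 2: g^T H^(-1) g = sum_i g_i^2 / H_ii
  = (-5.0627)^2/5 + (-6.7366)^2/11 + (2.1052)^2/6 + (5.5781)^2/5
  = 5.1262 + 4.1256 + 0.7386 + 6.223 = 16.2135
Step 3: Objective decrease = 0.5 * g^T H^(-1) g = 8.1067


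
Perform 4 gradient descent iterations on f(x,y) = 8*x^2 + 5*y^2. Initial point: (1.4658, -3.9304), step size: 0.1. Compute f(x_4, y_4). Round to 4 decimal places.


Gradient descent on f(x,y) = 8*x^2 + 5*y^2.
Starting point: (1.4658, -3.9304), alpha = 0.1
Step 1: grad_x = 2*8*1.4658 = 23.4528, grad_y = 2*5*-3.9304 = -39.304
  x_1 = 1.4658 - 0.1*23.4528 = -0.8795
  y_1 = -3.9304 - 0.1*-39.304 = 0.0
Step 2: grad_x = 2*8*-0.8795 = -14.0717, grad_y = 2*5*0.0 = 0.0
  x_2 = -0.8795 - 0.1*-14.0717 = 0.5277
  y_2 = 0.0 - 0.1*0.0 = 0.0
Step 3: grad_x = 2*8*0.5277 = 8.443, grad_y = 2*5*0.0 = 0.0
  x_3 = 0.5277 - 0.1*8.443 = -0.3166
  y_3 = 0.0 - 0.1*0.0 = 0.0
Step 4: grad_x = 2*8*-0.3166 = -5.0658, grad_y = 2*5*0.0 = 0.0
  x_4 = -0.3166 - 0.1*-5.0658 = 0.19
  y_4 = 0.0 - 0.1*0.0 = 0.0
f(0.19, 0.0) = 8*0.19^2 + 5*0.0^2 = 0.2887


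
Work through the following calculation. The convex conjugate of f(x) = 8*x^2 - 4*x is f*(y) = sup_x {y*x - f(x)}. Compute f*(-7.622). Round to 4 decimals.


f*(y) = sup_x {y*x - a*x^2 - b*x} = sup_x {(y-b)*x - a*x^2}
FOC: (y - b) - 2a*x = 0 => x* = (y - b)/(2a)
x* = (-7.622 + 4)/(2*8) = -0.2264
f*(-7.622) = (y-b)^2/(4a) = (-7.622 + 4)^2/(4*8)
= 13.1189/32 = 0.41


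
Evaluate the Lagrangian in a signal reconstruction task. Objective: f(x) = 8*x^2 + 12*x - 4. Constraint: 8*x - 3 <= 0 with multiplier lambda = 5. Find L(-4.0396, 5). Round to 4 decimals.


Step 1: Evaluate f(x).
f(-4.0396) = 8*(-4.0396)^2 + 12*(-4.0396) - 4 = 78.0717
Step 2: Evaluate g(x).
g(-4.0396) = 8*-4.0396 - 3 = -35.3168
Step 3: Compute Lagrangian.
L = 78.0717 + 5*-35.3168 = -98.5123


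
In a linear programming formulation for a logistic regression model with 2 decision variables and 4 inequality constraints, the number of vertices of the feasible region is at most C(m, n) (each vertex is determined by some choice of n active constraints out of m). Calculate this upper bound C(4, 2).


Each vertex corresponds to some choice of n active constraints out of m, so the number of vertices is at most C(m, n) = m! / (n!(m-n)!).
m = 4, n = 2
Numerator: 4 * 3
Denominator: 2! = 2
C(4, 2) = 6


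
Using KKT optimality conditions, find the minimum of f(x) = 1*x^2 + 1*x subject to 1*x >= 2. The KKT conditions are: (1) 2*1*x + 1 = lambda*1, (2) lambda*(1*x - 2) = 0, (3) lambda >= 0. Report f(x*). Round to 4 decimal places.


Step 1: Try lambda = 0 (constraint inactive).
x_unc = -1/(2*1) = -0.5
Check: 1*-0.5 = -0.5 < 2 -- violated!
Step 2: Constraint must be active: 1*x = 2
x* = 2/1 = 2.0
lambda = (2*1*2.0 + 1)/1 = 5.0
Step 3: Compute optimal value.
f(x*) = 1*2.0^2 + 1*2.0 = 6.0


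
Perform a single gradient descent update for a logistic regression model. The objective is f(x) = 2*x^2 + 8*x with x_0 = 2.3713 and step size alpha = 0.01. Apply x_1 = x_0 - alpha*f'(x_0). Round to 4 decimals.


We compute the gradient at x_0 and apply the update.
f'(x) = 4*x + 8
f'(2.3713) = 4*2.3713 + 8 = 17.4852
x_1 = 2.3713 - 0.01*17.4852 = 2.1964


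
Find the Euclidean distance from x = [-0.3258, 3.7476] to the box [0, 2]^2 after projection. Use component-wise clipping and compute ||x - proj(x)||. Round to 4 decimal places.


Project each component onto [0, 2].
clip(-0.3258) = 0.0, clip(3.7476) = 2.0
Projection = [0.0, 2.0]
Squared diffs: [0.1061, 3.0541]
Distance = sqrt(3.1602) = 1.7777


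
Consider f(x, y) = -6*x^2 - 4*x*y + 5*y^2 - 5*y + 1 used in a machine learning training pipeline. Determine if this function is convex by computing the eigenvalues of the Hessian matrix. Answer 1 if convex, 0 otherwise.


The Hessian of f(x,y) = -6*x^2 - 4*x*y + 5*y^2 - 5*y + 1 is:
H = [[-12, -4], [-4, 10]]
Trace = -12 + 10 = -2
Determinant = -12*10 - (-4)^2 = -136
Discriminant = (-2)^2 - 4*-136 = 548.0
Eigenvalues: lambda_1 = -12.7047, lambda_2 = 10.7047
The function is not convex.

0


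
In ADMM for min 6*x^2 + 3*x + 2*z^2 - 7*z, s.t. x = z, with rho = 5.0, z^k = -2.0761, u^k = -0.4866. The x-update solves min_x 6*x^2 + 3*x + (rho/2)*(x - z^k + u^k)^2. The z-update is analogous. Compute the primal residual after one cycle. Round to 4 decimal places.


ADMM iteration with rho = 5.0, z^k = -2.0761, u^k = -0.4866
Step 1: x-update.
Minimize 6*x^2 + 3*x + (5.0/2)*(x + 2.0761 - 0.4866)^2
FOC: (2*6 + 5.0)*x = -3 + 5.0*(-2.0761 + 0.4866)
x^{k+1} = -0.644
Step 2: z-update.
Minimize 2*z^2 - 7*z + (5.0/2)*(-0.644 - z - 0.4866)^2
FOC: (2*2 + 5.0)*z = 7 + 5.0*(-0.644 - 0.4866)
z^{k+1} = 0.1497
Step 3: u-update.
u^{k+1} = -0.4866 - 0.644 - 0.1497 = -1.2803
Step 4: Primal residual = |-0.644 - 0.1497| = 0.7937


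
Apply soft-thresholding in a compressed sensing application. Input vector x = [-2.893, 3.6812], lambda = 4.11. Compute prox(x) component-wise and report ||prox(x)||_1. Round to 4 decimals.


Soft-thresholding with lambda = 4.11:
prox(-2.893) = sign(-2.893)*max(|-2.893| - 4.11, 0) = 0.0
prox(3.6812) = sign(3.6812)*max(|3.6812| - 4.11, 0) = 0.0
prox(x) = [0.0, 0.0]
||prox(x)||_1 = 0.0 + 0.0 = 0.0


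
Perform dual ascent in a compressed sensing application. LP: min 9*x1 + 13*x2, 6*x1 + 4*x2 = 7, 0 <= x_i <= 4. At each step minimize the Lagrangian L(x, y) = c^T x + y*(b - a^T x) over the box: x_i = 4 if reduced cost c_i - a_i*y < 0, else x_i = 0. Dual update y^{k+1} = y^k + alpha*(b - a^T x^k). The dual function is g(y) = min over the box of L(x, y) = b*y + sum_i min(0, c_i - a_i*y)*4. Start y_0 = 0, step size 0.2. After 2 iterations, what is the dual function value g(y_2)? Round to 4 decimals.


Dual ascent for LP: min 9*x1 + 13*x2, 6*x1 + 4*x2 = 7, 0 <= x_i <= 4
Step 1: y^k = 0.0, reduced costs: (9.0, 13.0)
  x^k = (0.0, 0.0), subgradient = b - a^T x = 7.0
  y^{k+1} = 0.0 + 0.2*7.0 = 1.4
Step 2: y^k = 1.4, reduced costs: (0.6, 7.4)
  x^k = (0.0, 0.0), subgradient = b - a^T x = 7.0
  y^{k+1} = 1.4 + 0.2*7.0 = 2.8
Dual objective at y_2 = 2.8: reduced costs (-7.8, 1.8), box minimizer x = (4.0, 0.0)
g(y_2) = b*y + (c1 - a1*y)*x1 + (c2 - a2*y)*x2 = 7*2.8 + (-7.8)*4.0 + 1.8*0.0 = 19.6 - 31.2 + 0.0 = -11.6


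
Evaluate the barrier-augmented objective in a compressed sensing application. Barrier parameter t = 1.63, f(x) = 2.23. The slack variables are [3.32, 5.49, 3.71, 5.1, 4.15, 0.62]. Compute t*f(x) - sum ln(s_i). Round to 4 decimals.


Step 1: Compute log-barrier.
ln values: [1.2, 1.7029, 1.311, 1.6292, 1.4231, -0.478]
phi = -(1.2 + 1.7029 + 1.311 + 1.6292 + 1.4231 - 0.478) = -6.7882
Step 2: Compute augmented objective.
t*f(x) = 1.63*2.23 = 3.6349
Total = 3.6349 - 6.7882 = -3.1533


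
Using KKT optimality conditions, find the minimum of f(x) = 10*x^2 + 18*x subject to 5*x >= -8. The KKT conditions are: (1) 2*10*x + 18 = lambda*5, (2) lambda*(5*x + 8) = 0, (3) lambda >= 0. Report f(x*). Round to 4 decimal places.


Step 1: Try lambda = 0 (constraint inactive).
Stationarity: 2*10*x + 18 = 0
x* = -18/(2*10) = -0.9
Check constraint: 5*-0.9 = -4.5 >= -8 -- satisfied.
Step 2: Compute optimal value.
f(x*) = 10*(-0.9)^2 + 18*(-0.9) = -8.1


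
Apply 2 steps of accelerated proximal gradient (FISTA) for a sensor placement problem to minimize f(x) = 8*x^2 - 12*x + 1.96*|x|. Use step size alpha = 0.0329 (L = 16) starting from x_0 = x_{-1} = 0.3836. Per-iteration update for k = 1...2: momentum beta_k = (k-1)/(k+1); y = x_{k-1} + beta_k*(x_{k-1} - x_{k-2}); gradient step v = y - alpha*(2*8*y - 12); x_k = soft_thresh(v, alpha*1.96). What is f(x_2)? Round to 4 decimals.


FISTA on f(x) = 8*x^2 - 12*x + 1.96*|x|
L = 16, alpha = 0.0329
Iteration 1: beta = 0.0, y = 0.3836 + 0.0*(0.3836 - 0.3836) = 0.3836
  grad(y) = -5.8624, v = y - alpha*grad = 0.5765
  prox(v) = soft_thresh(0.5765, 0.0645) = 0.512
Iteration 2: beta = 0.3333, y = 0.512 + 0.3333*(0.512 - 0.3836) = 0.5548
  grad(y) = -3.1234, v = y - alpha*grad = 0.6575
  prox(v) = soft_thresh(0.6575, 0.0645) = 0.5931
f(x_2) = 8*0.5931^2 - 12*0.5931 + 1.96*|0.5931| = -3.1406


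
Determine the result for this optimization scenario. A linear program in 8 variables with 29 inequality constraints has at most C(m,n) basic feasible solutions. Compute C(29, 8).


Each vertex corresponds to some choice of n active constraints out of m, so the number of vertices is at most C(m, n) = m! / (n!(m-n)!).
m = 29, n = 8
Numerator: 29 * 28 * 27 * 26 * 25 * 24 * 23 * 22
Denominator: 8! = 40320
C(29, 8) = 4292145


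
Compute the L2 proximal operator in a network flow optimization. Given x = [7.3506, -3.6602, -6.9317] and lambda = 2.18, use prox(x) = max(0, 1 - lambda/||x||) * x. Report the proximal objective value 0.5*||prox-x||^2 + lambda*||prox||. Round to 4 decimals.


Step 1: Compute ||x||.
||x|| = 10.746
Step 2: Compute scaling factor.
scale = max(0, 1 - 2.18/10.746) = 0.7971
Step 3: prox(x) = [5.8594, -2.9177, -5.5255]
||prox(x)|| = 8.566
Step 4: Proximal objective.
0.5*||prox-x||^2 = 2.3762
lambda*||prox|| = 18.6739
Total = 21.0501


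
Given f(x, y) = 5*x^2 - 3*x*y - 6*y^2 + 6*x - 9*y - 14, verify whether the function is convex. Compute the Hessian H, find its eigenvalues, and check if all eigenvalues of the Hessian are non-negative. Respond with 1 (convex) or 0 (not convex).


The Hessian of f(x,y) = 5*x^2 - 3*x*y - 6*y^2 + 6*x - 9*y - 14 is:
H = [[10, -3], [-3, -12]]
Trace = 10 - 12 = -2
Determinant = 10*-12 - (-3)^2 = -129
Discriminant = (-2)^2 - 4*-129 = 520.0
Eigenvalues: lambda_1 = -12.4018, lambda_2 = 10.4018
The function is not convex.

0


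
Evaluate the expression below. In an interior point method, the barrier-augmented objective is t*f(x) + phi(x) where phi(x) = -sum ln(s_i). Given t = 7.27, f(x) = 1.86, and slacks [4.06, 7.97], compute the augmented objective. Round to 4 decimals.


Step 1: Compute log-barrier.
ln values: [1.4012, 2.0757]
phi = -(1.4012 + 2.0757) = -3.4769
Step 2: Compute augmented objective.
t*f(x) = 7.27*1.86 = 13.5222
Total = 13.5222 - 3.4769 = 10.0453


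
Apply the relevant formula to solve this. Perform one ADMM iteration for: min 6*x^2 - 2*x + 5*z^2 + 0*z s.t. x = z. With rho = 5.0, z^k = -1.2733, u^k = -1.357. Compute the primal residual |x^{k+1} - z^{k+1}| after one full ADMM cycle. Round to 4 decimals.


ADMM iteration with rho = 5.0, z^k = -1.2733, u^k = -1.357
Step 1: x-update.
Minimize 6*x^2 - 2*x + (5.0/2)*(x + 1.2733 - 1.357)^2
FOC: (2*6 + 5.0)*x = 2 + 5.0*(-1.2733 + 1.357)
x^{k+1} = 0.1423
Step 2: z-update.
Minimize 5*z^2 + 0*z + (5.0/2)*(0.1423 - z - 1.357)^2
FOC: (2*5 + 5.0)*z = 0 + 5.0*(0.1423 - 1.357)
z^{k+1} = -0.4049
Step 3: u-update.
u^{k+1} = -1.357 + 0.1423 + 0.4049 = -0.8098
Step 4: Primal residual = |0.1423 + 0.4049| = 0.5472


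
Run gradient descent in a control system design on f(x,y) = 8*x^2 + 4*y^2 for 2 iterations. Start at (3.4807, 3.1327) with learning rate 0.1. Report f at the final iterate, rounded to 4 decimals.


Gradient descent on f(x,y) = 8*x^2 + 4*y^2.
Starting point: (3.4807, 3.1327), alpha = 0.1
Step 1: grad_x = 2*8*3.4807 = 55.6912, grad_y = 2*4*3.1327 = 25.0616
  x_1 = 3.4807 - 0.1*55.6912 = -2.0884
  y_1 = 3.1327 - 0.1*25.0616 = 0.6265
Step 2: grad_x = 2*8*-2.0884 = -33.4147, grad_y = 2*4*0.6265 = 5.0123
  x_2 = -2.0884 - 0.1*-33.4147 = 1.2531
  y_2 = 0.6265 - 0.1*5.0123 = 0.1253
f(1.2531, 0.1253) = 8*1.2531^2 + 4*0.1253^2 = 12.6239


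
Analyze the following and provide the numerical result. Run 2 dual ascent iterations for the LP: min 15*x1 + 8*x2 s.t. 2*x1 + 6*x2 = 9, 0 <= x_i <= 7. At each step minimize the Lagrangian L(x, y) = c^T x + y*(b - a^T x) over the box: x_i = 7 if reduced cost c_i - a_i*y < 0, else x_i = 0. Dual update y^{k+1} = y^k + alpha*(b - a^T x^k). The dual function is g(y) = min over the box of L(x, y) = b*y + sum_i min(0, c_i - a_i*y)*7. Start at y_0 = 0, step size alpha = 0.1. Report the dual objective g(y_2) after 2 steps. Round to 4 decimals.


Dual ascent for LP: min 15*x1 + 8*x2, 2*x1 + 6*x2 = 9, 0 <= x_i <= 7
Step 1: y^k = 0.0, reduced costs: (15.0, 8.0)
  x^k = (0.0, 0.0), subgradient = b - a^T x = 9.0
  y^{k+1} = 0.0 + 0.1*9.0 = 0.9
Step 2: y^k = 0.9, reduced costs: (13.2, 2.6)
  x^k = (0.0, 0.0), subgradient = b - a^T x = 9.0
  y^{k+1} = 0.9 + 0.1*9.0 = 1.8
Dual objective at y_2 = 1.8: reduced costs (11.4, -2.8), box minimizer x = (0.0, 7.0)
g(y_2) = b*y + (c1 - a1*y)*x1 + (c2 - a2*y)*x2 = 9*1.8 + 11.4*0.0 + (-2.8)*7.0 = 16.2 + 0.0 - 19.6 = -3.4


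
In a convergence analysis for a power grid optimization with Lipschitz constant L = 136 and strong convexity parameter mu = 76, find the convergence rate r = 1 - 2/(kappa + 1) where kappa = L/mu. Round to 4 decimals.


Step 1: Compute the condition number.
kappa = L/mu = 136/76 = 1.7895
Step 2: Compute the convergence rate.
r = 1 - 2/(kappa + 1) = 1 - 2*mu/(L + mu) = (L - mu)/(L + mu) = 60/212 = 0.283


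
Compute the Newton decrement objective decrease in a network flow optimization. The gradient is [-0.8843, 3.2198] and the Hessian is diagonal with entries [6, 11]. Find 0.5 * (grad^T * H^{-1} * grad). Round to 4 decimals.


Step 1: H is diagonal, so H^(-1) * g = [-0.1474, 0.2927].
Step 2: g^T H^(-1) g = sum_i g_i^2 / H_ii
  = (-0.8843)^2/6 + (3.2198)^2/11
  = 0.1303 + 0.9425 = 1.0728
Step 3: Objective decrease = 0.5 * g^T H^(-1) g = 0.5364


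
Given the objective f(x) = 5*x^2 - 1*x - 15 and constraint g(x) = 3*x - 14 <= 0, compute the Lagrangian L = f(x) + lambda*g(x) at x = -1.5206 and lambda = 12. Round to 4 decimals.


Step 1: Evaluate f(x).
f(-1.5206) = 5*(-1.5206)^2 - 1*(-1.5206) - 15 = -1.9183
Step 2: Evaluate g(x).
g(-1.5206) = 3*-1.5206 - 14 = -18.5618
Step 3: Compute Lagrangian.
L = -1.9183 + 12*-18.5618 = -224.6599


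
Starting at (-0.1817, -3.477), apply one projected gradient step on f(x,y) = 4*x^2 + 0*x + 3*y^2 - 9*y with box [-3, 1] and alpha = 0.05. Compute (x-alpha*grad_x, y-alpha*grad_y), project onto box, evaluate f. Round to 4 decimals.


Step 1: Compute gradient at (-0.1817, -3.477).
grad_x = 2*4*-0.1817 + 0 = -1.4536
grad_y = 2*3*-3.477 - 9 = -29.862
Step 2: Gradient step.
x_raw = -0.1817 - 0.05*-1.4536 = -0.109
y_raw = -3.477 - 0.05*-29.862 = -1.9839
Step 3: Project onto [-3, 1].
x_proj = clip(-0.109) = -0.109
y_proj = clip(-1.9839) = -1.9839
Step 4: Evaluate f.
f(-0.109, -1.9839) = 29.7102


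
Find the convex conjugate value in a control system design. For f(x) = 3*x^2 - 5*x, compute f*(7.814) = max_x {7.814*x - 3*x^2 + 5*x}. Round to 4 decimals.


f*(y) = sup_x {y*x - a*x^2 - b*x} = sup_x {(y-b)*x - a*x^2}
FOC: (y - b) - 2a*x = 0 => x* = (y - b)/(2a)
x* = (7.814 + 5)/(2*3) = 2.1357
f*(7.814) = (y-b)^2/(4a) = (7.814 + 5)^2/(4*3)
= 164.1986/12 = 13.6832


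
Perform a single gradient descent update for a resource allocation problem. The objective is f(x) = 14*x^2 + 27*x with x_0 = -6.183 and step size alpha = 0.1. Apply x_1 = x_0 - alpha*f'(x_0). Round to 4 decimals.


We compute the gradient at x_0 and apply the update.
f'(x) = 28*x + 27
f'(-6.183) = 28*-6.183 + 27 = -146.124
x_1 = -6.183 - 0.1*-146.124 = 8.4294


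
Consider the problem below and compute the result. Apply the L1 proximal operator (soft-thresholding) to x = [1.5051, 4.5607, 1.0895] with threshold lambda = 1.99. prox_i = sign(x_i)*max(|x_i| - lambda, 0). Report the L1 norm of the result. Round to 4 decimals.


Soft-thresholding with lambda = 1.99:
prox(1.5051) = sign(1.5051)*max(|1.5051| - 1.99, 0) = 0.0
prox(4.5607) = sign(4.5607)*max(|4.5607| - 1.99, 0) = 2.5707
prox(1.0895) = sign(1.0895)*max(|1.0895| - 1.99, 0) = 0.0
prox(x) = [0.0, 2.5707, 0.0]
||prox(x)||_1 = 0.0 + 2.5707 + 0.0 = 2.5707


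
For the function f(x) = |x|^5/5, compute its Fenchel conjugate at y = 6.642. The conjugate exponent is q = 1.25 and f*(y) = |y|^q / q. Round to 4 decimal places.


The conjugate exponent q satisfies 1/p + 1/q = 1.
p = 5, so q = 5/(5 - 1) = 1.25
|y|^q = 6.642^1.25 = 10.6629
f*(6.642) = 10.6629 / 1.25 = 8.5303


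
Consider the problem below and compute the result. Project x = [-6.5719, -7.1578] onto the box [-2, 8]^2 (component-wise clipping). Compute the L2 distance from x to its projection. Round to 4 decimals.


Project each component onto [-2, 8].
clip(-6.5719) = -2.0, clip(-7.1578) = -2.0
Projection = [-2.0, -2.0]
Squared diffs: [20.9023, 26.6029]
Distance = sqrt(47.5052) = 6.8924


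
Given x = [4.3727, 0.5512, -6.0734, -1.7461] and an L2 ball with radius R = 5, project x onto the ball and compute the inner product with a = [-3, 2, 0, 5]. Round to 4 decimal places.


Step 1: Compute ||x|| (intermediates to 6 decimals).
||x|| = sqrt(4.3727^2 + 0.5512^2 + (-6.0734)^2 + (-1.7461)^2) = 7.704504
Step 2: Project.
Since ||x|| > R, scale = R/||x|| = 5/7.704504 = 0.648971, proj(x) = scale * x
proj(x) = [2.837755, 0.357713, -3.94146, -1.133168]
Step 3: Dot product.
a^T * proj(x) = -3*2.837755 + 2*0.357713 + 0*(-3.94146) + 5*(-1.133168) = -13.4637


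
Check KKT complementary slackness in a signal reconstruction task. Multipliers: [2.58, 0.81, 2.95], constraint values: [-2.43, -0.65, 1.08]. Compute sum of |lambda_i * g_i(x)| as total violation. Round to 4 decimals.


KKT complementary slackness check:
lambda_1 * g_1 = 2.58 * -2.43 = -6.2694
lambda_2 * g_2 = 0.81 * -0.65 = -0.5265
lambda_3 * g_3 = 2.95 * 1.08 = 3.186
Total violation = 6.2694 + 0.5265 + 3.186 = 9.9819


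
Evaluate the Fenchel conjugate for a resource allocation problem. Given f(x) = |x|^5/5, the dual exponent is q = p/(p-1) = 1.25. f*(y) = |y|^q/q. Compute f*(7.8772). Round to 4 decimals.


The conjugate exponent q satisfies 1/p + 1/q = 1.
p = 5, so q = 5/(5 - 1) = 1.25
|y|^q = 7.8772^1.25 = 13.1967
f*(7.8772) = 13.1967 / 1.25 = 10.5573


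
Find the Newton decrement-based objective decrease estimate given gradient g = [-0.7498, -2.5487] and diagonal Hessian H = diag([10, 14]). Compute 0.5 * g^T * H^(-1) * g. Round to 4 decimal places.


Step 1: H is diagonal, so H^(-1) * g = [-0.075, -0.1821].
Step 2: g^T H^(-1) g = sum_i g_i^2 / H_ii
  = (-0.7498)^2/10 + (-2.5487)^2/14
  = 0.0562 + 0.464 = 0.5202
Step 3: Objective decrease = 0.5 * g^T H^(-1) g = 0.2601


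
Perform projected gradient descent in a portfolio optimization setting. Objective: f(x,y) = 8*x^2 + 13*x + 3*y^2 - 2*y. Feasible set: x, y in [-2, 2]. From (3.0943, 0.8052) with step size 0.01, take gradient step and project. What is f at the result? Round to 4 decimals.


Step 1: Compute gradient at (3.0943, 0.8052).
grad_x = 2*8*3.0943 + 13 = 62.5088
grad_y = 2*3*0.8052 - 2 = 2.8312
Step 2: Gradient step.
x_raw = 3.0943 - 0.01*62.5088 = 2.4692
y_raw = 0.8052 - 0.01*2.8312 = 0.7769
Step 3: Project onto [-2, 2].
x_proj = clip(2.4692) = 2.0
y_proj = clip(0.7769) = 0.7769
Step 4: Evaluate f.
f(2.0, 0.7769) = 58.2569


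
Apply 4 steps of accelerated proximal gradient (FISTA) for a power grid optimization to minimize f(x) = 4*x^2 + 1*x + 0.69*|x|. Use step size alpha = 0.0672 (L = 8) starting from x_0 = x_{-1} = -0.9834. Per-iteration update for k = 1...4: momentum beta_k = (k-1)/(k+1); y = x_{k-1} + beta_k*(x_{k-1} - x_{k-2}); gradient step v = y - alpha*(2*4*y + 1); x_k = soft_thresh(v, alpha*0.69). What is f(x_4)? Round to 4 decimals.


FISTA on f(x) = 4*x^2 + 1*x + 0.69*|x|
L = 8, alpha = 0.0672
Iteration 1: beta = 0.0, y = -0.9834 + 0.0*(-0.9834 + 0.9834) = -0.9834
  grad(y) = -6.8672, v = y - alpha*grad = -0.5219
  prox(v) = soft_thresh(-0.5219, 0.0464) = -0.4756
Iteration 2: beta = 0.3333, y = -0.4756 + 0.3333*(-0.4756 + 0.9834) = -0.3063
  grad(y) = -1.4502, v = y - alpha*grad = -0.2088
  prox(v) = soft_thresh(-0.2088, 0.0464) = -0.1625
Iteration 3: beta = 0.5, y = -0.1625 + 0.5*(-0.1625 + 0.4756) = -0.0059
  grad(y) = 0.9528, v = y - alpha*grad = -0.0699
  prox(v) = soft_thresh(-0.0699, 0.0464) = -0.0236
Iteration 4: beta = 0.6, y = -0.0236 + 0.6*(-0.0236 + 0.1625) = 0.0598
  grad(y) = 1.4782, v = y - alpha*grad = -0.0396
  prox(v) = soft_thresh(-0.0396, 0.0464) = 0.0
f(x_4) = 4*0.0^2 + 1*0.0 + 0.69*|0.0| = 0.0


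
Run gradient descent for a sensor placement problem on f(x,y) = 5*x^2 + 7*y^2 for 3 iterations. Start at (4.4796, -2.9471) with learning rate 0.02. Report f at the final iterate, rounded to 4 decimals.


Gradient descent on f(x,y) = 5*x^2 + 7*y^2.
Starting point: (4.4796, -2.9471), alpha = 0.02
Step 1: grad_x = 2*5*4.4796 = 44.796, grad_y = 2*7*-2.9471 = -41.2594
  x_1 = 4.4796 - 0.02*44.796 = 3.5837
  y_1 = -2.9471 - 0.02*-41.2594 = -2.1219
Step 2: grad_x = 2*5*3.5837 = 35.8368, grad_y = 2*7*-2.1219 = -29.7068
  x_2 = 3.5837 - 0.02*35.8368 = 2.8669
  y_2 = -2.1219 - 0.02*-29.7068 = -1.5278
Step 3: grad_x = 2*5*2.8669 = 28.6694, grad_y = 2*7*-1.5278 = -21.3889
  x_3 = 2.8669 - 0.02*28.6694 = 2.2936
  y_3 = -1.5278 - 0.02*-21.3889 = -1.1
f(2.2936, -1.1) = 5*2.2936^2 + 7*(-1.1)^2 = 34.772


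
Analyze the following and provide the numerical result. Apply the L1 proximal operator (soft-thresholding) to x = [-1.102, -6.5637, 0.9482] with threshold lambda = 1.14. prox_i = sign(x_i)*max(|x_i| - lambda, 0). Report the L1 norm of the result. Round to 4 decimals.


Soft-thresholding with lambda = 1.14:
prox(-1.102) = sign(-1.102)*max(|-1.102| - 1.14, 0) = 0.0
prox(-6.5637) = sign(-6.5637)*max(|-6.5637| - 1.14, 0) = -5.4237
prox(0.9482) = sign(0.9482)*max(|0.9482| - 1.14, 0) = 0.0
prox(x) = [0.0, -5.4237, 0.0]
||prox(x)||_1 = 0.0 + 5.4237 + 0.0 = 5.4237


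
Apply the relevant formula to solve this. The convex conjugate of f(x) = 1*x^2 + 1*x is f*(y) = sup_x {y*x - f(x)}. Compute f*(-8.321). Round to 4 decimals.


f*(y) = sup_x {y*x - a*x^2 - b*x} = sup_x {(y-b)*x - a*x^2}
FOC: (y - b) - 2a*x = 0 => x* = (y - b)/(2a)
x* = (-8.321 - 1)/(2*1) = -4.6605
f*(-8.321) = (y-b)^2/(4a) = (-8.321 - 1)^2/(4*1)
= 86.881/4 = 21.7203


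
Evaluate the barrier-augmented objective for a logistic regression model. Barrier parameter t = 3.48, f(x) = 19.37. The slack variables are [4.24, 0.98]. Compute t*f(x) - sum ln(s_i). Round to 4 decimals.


Step 1: Compute log-barrier.
ln values: [1.4446, -0.0202]
phi = -(1.4446 - 0.0202) = -1.4244
Step 2: Compute augmented objective.
t*f(x) = 3.48*19.37 = 67.4076
Total = 67.4076 - 1.4244 = 65.9832


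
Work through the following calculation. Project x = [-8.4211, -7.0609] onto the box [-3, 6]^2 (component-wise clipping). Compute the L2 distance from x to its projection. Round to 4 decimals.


Project each component onto [-3, 6].
clip(-8.4211) = -3.0, clip(-7.0609) = -3.0
Projection = [-3.0, -3.0]
Squared diffs: [29.3883, 16.4909]
Distance = sqrt(45.8792) = 6.7734


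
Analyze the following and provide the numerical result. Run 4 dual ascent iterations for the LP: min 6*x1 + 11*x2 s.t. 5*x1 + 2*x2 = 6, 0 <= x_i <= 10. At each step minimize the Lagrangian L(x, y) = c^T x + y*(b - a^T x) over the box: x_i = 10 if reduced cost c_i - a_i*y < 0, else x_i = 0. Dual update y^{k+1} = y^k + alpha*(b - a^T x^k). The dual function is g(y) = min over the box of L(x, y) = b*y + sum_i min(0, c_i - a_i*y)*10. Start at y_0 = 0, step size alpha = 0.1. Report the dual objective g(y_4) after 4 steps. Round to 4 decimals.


Dual ascent for LP: min 6*x1 + 11*x2, 5*x1 + 2*x2 = 6, 0 <= x_i <= 10
Step 1: y^k = 0.0, reduced costs: (6.0, 11.0)
  x^k = (0.0, 0.0), subgradient = b - a^T x = 6.0
  y^{k+1} = 0.0 + 0.1*6.0 = 0.6
Step 2: y^k = 0.6, reduced costs: (3.0, 9.8)
  x^k = (0.0, 0.0), subgradient = b - a^T x = 6.0
  y^{k+1} = 0.6 + 0.1*6.0 = 1.2
Step 3: y^k = 1.2, reduced costs: (0.0, 8.6)
  x^k = (0.0, 0.0), subgradient = b - a^T x = 6.0
  y^{k+1} = 1.2 + 0.1*6.0 = 1.8
Step 4: y^k = 1.8, reduced costs: (-3.0, 7.4)
  x^k = (10.0, 0.0), subgradient = b - a^T x = -44.0
  y^{k+1} = 1.8 + 0.1*-44.0 = -2.6
Dual objective at y_4 = -2.6: reduced costs (19.0, 16.2), box minimizer x = (0.0, 0.0)
g(y_4) = b*y + (c1 - a1*y)*x1 + (c2 - a2*y)*x2 = 6*(-2.6) + 19.0*0.0 + 16.2*0.0 = -15.6 + 0.0 + 0.0 = -15.6


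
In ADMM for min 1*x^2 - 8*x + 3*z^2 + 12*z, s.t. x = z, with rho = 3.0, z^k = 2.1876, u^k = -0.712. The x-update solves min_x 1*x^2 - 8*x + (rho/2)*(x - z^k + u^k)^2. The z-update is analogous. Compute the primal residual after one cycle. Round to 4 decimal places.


ADMM iteration with rho = 3.0, z^k = 2.1876, u^k = -0.712
Step 1: x-update.
Minimize 1*x^2 - 8*x + (3.0/2)*(x - 2.1876 - 0.712)^2
FOC: (2*1 + 3.0)*x = 8 + 3.0*(2.1876 + 0.712)
x^{k+1} = 3.3398
Step 2: z-update.
Minimize 3*z^2 + 12*z + (3.0/2)*(3.3398 - z - 0.712)^2
FOC: (2*3 + 3.0)*z = -12 + 3.0*(3.3398 - 0.712)
z^{k+1} = -0.4574
Step 3: u-update.
u^{k+1} = -0.712 + 3.3398 + 0.4574 = 3.0852
Step 4: Primal residual = |3.3398 + 0.4574| = 3.7972


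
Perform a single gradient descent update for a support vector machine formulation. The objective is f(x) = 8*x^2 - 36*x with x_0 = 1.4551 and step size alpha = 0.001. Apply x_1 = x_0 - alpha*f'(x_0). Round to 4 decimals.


We compute the gradient at x_0 and apply the update.
f'(x) = 16*x - 36
f'(1.4551) = 16*1.4551 - 36 = -12.7184
x_1 = 1.4551 - 0.001*-12.7184 = 1.4678


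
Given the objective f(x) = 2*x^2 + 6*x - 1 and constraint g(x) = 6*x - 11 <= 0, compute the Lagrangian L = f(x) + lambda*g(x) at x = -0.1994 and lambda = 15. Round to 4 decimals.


Step 1: Evaluate f(x).
f(-0.1994) = 2*(-0.1994)^2 + 6*(-0.1994) - 1 = -2.1169
Step 2: Evaluate g(x).
g(-0.1994) = 6*-0.1994 - 11 = -12.1964
Step 3: Compute Lagrangian.
L = -2.1169 + 15*-12.1964 = -185.0629


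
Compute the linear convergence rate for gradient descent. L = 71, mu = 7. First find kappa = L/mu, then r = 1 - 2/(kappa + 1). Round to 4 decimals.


Step 1: Compute the condition number.
kappa = L/mu = 71/7 = 10.1429
Step 2: Compute the convergence rate.
r = 1 - 2/(kappa + 1) = 1 - 2*mu/(L + mu) = (L - mu)/(L + mu) = 64/78 = 0.8205


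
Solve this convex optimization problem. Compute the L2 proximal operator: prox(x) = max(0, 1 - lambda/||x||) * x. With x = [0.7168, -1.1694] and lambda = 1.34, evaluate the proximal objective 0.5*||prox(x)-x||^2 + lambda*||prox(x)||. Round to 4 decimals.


Step 1: Compute ||x||.
||x|| = 1.3716
Step 2: Compute scaling factor.
scale = max(0, 1 - 1.34/1.3716) = 0.023
Step 3: prox(x) = [0.0165, -0.0269]
||prox(x)|| = 0.0316
Step 4: Proximal objective.
0.5*||prox-x||^2 = 0.8978
lambda*||prox|| = 0.0423
Total = 0.9401


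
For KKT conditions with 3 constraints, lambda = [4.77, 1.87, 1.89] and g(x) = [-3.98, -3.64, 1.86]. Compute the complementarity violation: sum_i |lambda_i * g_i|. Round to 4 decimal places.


KKT complementary slackness check:
lambda_1 * g_1 = 4.77 * -3.98 = -18.9846
lambda_2 * g_2 = 1.87 * -3.64 = -6.8068
lambda_3 * g_3 = 1.89 * 1.86 = 3.5154
Total violation = 18.9846 + 6.8068 + 3.5154 = 29.3068


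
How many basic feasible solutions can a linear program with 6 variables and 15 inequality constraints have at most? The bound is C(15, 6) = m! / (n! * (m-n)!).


Each vertex corresponds to some choice of n active constraints out of m, so the number of vertices is at most C(m, n) = m! / (n!(m-n)!).
m = 15, n = 6
Numerator: 15 * 14 * 13 * 12 * 11 * 10
Denominator: 6! = 720
C(15, 6) = 5005


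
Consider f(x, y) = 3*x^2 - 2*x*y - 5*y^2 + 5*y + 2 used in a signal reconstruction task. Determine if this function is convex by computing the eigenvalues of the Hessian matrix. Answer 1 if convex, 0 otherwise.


The Hessian of f(x,y) = 3*x^2 - 2*x*y - 5*y^2 + 5*y + 2 is:
H = [[6, -2], [-2, -10]]
Trace = 6 - 10 = -4
Determinant = 6*-10 - (-2)^2 = -64
Discriminant = (-4)^2 - 4*-64 = 272.0
Eigenvalues: lambda_1 = -10.2462, lambda_2 = 6.2462
The function is not convex.

0


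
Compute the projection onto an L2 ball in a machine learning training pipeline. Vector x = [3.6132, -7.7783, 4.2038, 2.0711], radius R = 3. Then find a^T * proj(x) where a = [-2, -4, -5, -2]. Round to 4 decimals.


Step 1: Compute ||x|| (intermediates to 6 decimals).
||x|| = sqrt(3.6132^2 + (-7.7783)^2 + 4.2038^2 + 2.0711^2) = 9.773359
Step 2: Project.
Since ||x|| > R, scale = R/||x|| = 3/9.773359 = 0.306957, proj(x) = scale * x
proj(x) = [1.109097, -2.387604, 1.290386, 0.635739]
Step 3: Dot product.
a^T * proj(x) = -2*1.109097 - 4*(-2.387604) - 5*1.290386 - 2*0.635739 = -0.3912


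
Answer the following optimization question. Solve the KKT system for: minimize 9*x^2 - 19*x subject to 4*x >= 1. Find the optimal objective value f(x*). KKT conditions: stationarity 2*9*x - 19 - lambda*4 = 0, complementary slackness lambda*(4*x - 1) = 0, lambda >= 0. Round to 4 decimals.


Step 1: Try lambda = 0 (constraint inactive).
Stationarity: 2*9*x - 19 = 0
x* = 19/(2*9) = 19/18 = 1.0556 (rounded; the exact value 19/18 is used below)
Check constraint: 4*1.0556 = 4.2224 >= 1 -- satisfied.
Step 2: Compute optimal value.
f(x*) = 9*(19/18)^2 - 19*(19/18) = -10.0278


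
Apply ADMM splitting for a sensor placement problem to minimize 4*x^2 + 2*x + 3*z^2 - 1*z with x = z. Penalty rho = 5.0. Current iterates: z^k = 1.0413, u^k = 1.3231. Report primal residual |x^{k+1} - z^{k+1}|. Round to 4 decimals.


ADMM iteration with rho = 5.0, z^k = 1.0413, u^k = 1.3231
Step 1: x-update.
Minimize 4*x^2 + 2*x + (5.0/2)*(x - 1.0413 + 1.3231)^2
FOC: (2*4 + 5.0)*x = -2 + 5.0*(1.0413 - 1.3231)
x^{k+1} = -0.2622
Step 2: z-update.
Minimize 3*z^2 - 1*z + (5.0/2)*(-0.2622 - z + 1.3231)^2
FOC: (2*3 + 5.0)*z = 1 + 5.0*(-0.2622 + 1.3231)
z^{k+1} = 0.5731
Step 3: u-update.
u^{k+1} = 1.3231 - 0.2622 - 0.5731 = 0.4877
Step 4: Primal residual = |-0.2622 - 0.5731| = 0.8354


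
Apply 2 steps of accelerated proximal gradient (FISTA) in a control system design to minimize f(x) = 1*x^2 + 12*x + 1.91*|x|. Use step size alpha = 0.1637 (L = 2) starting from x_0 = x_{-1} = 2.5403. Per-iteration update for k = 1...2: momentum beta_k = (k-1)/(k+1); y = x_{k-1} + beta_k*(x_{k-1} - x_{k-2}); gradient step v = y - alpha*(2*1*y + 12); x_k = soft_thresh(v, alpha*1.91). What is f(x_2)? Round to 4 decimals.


FISTA on f(x) = 1*x^2 + 12*x + 1.91*|x|
L = 2, alpha = 0.1637
Iteration 1: beta = 0.0, y = 2.5403 + 0.0*(2.5403 - 2.5403) = 2.5403
  grad(y) = 17.0806, v = y - alpha*grad = -0.2558
  prox(v) = soft_thresh(-0.2558, 0.3127) = 0.0
Iteration 2: beta = 0.3333, y = 0.0 + 0.3333*(0.0 - 2.5403) = -0.8468
  grad(y) = 10.3065, v = y - alpha*grad = -2.5339
  prox(v) = soft_thresh(-2.5339, 0.3127) = -2.2213
f(x_2) = 1*(-2.2213)^2 + 12*(-2.2213) + 1.91*|-2.2213| = -17.4786


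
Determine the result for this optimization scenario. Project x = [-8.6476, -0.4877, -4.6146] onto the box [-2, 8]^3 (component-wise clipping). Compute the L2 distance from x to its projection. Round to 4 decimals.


Project each component onto [-2, 8].
clip(-8.6476) = -2.0, clip(-0.4877) = -0.4877, clip(-4.6146) = -2.0
Projection = [-2.0, -0.4877, -2.0]
Squared diffs: [44.1906, 0.0, 6.8361]
Distance = sqrt(51.0267) = 7.1433


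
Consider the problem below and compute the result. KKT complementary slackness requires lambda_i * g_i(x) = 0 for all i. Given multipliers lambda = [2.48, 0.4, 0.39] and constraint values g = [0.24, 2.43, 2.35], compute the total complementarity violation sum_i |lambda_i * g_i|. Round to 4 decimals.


KKT complementary slackness check:
lambda_1 * g_1 = 2.48 * 0.24 = 0.5952
lambda_2 * g_2 = 0.4 * 2.43 = 0.972
lambda_3 * g_3 = 0.39 * 2.35 = 0.9165
Total violation = 0.5952 + 0.972 + 0.9165 = 2.4837


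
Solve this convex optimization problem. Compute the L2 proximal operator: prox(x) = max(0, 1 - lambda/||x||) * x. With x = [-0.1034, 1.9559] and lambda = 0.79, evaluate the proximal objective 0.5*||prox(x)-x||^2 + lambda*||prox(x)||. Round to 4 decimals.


Step 1: Compute ||x||.
||x|| = 1.9586
Step 2: Compute scaling factor.
scale = max(0, 1 - 0.79/1.9586) = 0.5967
Step 3: prox(x) = [-0.0617, 1.167]
||prox(x)|| = 1.1686
Step 4: Proximal objective.
0.5*||prox-x||^2 = 0.3121
lambda*||prox|| = 0.9232
Total = 1.2353


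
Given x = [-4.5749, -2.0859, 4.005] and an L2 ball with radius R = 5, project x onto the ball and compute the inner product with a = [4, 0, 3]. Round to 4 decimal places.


Step 1: Compute ||x|| (intermediates to 6 decimals).
||x|| = sqrt((-4.5749)^2 + (-2.0859)^2 + 4.005^2) = 6.428119
Step 2: Project.
Since ||x|| > R, scale = R/||x|| = 5/6.428119 = 0.777833, proj(x) = scale * x
proj(x) = [-3.558508, -1.622482, 3.115221]
Step 3: Dot product.
a^T * proj(x) = 4*(-3.558508) + 0*(-1.622482) + 3*3.115221 = -4.8884


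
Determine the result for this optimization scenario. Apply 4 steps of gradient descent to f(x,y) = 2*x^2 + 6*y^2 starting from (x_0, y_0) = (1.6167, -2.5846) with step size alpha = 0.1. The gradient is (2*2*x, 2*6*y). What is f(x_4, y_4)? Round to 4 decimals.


Gradient descent on f(x,y) = 2*x^2 + 6*y^2.
Starting point: (1.6167, -2.5846), alpha = 0.1
Step 1: grad_x = 2*2*1.6167 = 6.4668, grad_y = 2*6*-2.5846 = -31.0152
  x_1 = 1.6167 - 0.1*6.4668 = 0.97
  y_1 = -2.5846 - 0.1*-31.0152 = 0.5169
Step 2: grad_x = 2*2*0.97 = 3.8801, grad_y = 2*6*0.5169 = 6.203
  x_2 = 0.97 - 0.1*3.8801 = 0.582
  y_2 = 0.5169 - 0.1*6.203 = -0.1034
Step 3: grad_x = 2*2*0.582 = 2.328, grad_y = 2*6*-0.1034 = -1.2406
  x_3 = 0.582 - 0.1*2.328 = 0.3492
  y_3 = -0.1034 - 0.1*-1.2406 = 0.0207
Step 4: grad_x = 2*2*0.3492 = 1.3968, grad_y = 2*6*0.0207 = 0.2481
  x_4 = 0.3492 - 0.1*1.3968 = 0.2095
  y_4 = 0.0207 - 0.1*0.2481 = -0.0041
f(0.2095, -0.0041) = 2*0.2095^2 + 6*(-0.0041)^2 = 0.0879


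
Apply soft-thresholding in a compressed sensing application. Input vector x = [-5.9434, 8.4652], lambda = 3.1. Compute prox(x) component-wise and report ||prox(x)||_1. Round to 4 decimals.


Soft-thresholding with lambda = 3.1:
prox(-5.9434) = sign(-5.9434)*max(|-5.9434| - 3.1, 0) = -2.8434
prox(8.4652) = sign(8.4652)*max(|8.4652| - 3.1, 0) = 5.3652
prox(x) = [-2.8434, 5.3652]
||prox(x)||_1 = 2.8434 + 5.3652 = 8.2086


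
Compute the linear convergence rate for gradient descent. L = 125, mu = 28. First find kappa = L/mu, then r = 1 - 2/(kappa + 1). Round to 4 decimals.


Step 1: Compute the condition number.
kappa = L/mu = 125/28 = 4.4643
Step 2: Compute the convergence rate.
r = 1 - 2/(kappa + 1) = 1 - 2*mu/(L + mu) = (L - mu)/(L + mu) = 97/153 = 0.634


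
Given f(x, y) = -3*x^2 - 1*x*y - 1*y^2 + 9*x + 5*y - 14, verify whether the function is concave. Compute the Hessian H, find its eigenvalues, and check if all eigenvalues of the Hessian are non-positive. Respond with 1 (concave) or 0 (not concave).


The Hessian of f(x,y) = -3*x^2 - 1*x*y - 1*y^2 + 9*x + 5*y - 14 is:
H = [[-6, -1], [-1, -2]]
Trace = -6 - 2 = -8
Determinant = -6*-2 - (-1)^2 = 11
Discriminant = (-8)^2 - 4*11 = 20.0
Eigenvalues: lambda_1 = -6.2361, lambda_2 = -1.7639
The function is concave.

1


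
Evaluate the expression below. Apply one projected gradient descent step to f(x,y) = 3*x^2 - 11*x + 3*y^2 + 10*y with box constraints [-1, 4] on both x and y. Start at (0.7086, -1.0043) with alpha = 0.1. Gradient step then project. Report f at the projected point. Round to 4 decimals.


Step 1: Compute gradient at (0.7086, -1.0043).
grad_x = 2*3*0.7086 - 11 = -6.7484
grad_y = 2*3*-1.0043 + 10 = 3.9742
Step 2: Gradient step.
x_raw = 0.7086 - 0.1*-6.7484 = 1.3834
y_raw = -1.0043 - 0.1*3.9742 = -1.4017
Step 3: Project onto [-1, 4].
x_proj = clip(1.3834) = 1.3834
y_proj = clip(-1.4017) = -1.0
Step 4: Evaluate f.
f(1.3834, -1.0) = -16.4761


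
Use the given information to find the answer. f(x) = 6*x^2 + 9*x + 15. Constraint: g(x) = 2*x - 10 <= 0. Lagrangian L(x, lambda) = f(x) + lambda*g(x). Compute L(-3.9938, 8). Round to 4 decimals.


Step 1: Evaluate f(x).
f(-3.9938) = 6*(-3.9938)^2 + 9*(-3.9938) + 15 = 74.7584
Step 2: Evaluate g(x).
g(-3.9938) = 2*-3.9938 - 10 = -17.9876
Step 3: Compute Lagrangian.
L = 74.7584 + 8*-17.9876 = -69.1424


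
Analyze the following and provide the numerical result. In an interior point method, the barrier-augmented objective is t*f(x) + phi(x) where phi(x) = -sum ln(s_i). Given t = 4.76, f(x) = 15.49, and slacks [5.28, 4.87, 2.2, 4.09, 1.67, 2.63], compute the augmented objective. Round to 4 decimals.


Step 1: Compute log-barrier.
ln values: [1.6639, 1.5831, 0.7885, 1.4085, 0.5128, 0.967]
phi = -(1.6639 + 1.5831 + 0.7885 + 1.4085 + 0.5128 + 0.967) = -6.9238
Step 2: Compute augmented objective.
t*f(x) = 4.76*15.49 = 73.7324
Total = 73.7324 - 6.9238 = 66.8086


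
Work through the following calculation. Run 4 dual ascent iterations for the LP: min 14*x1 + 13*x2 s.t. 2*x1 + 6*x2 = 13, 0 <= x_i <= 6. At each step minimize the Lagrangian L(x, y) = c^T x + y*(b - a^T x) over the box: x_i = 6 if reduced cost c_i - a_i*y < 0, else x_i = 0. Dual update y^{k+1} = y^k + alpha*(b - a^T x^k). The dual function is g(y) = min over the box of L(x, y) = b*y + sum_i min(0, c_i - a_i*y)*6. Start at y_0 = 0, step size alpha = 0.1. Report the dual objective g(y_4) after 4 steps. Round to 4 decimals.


Dual ascent for LP: min 14*x1 + 13*x2, 2*x1 + 6*x2 = 13, 0 <= x_i <= 6
Step 1: y^k = 0.0, reduced costs: (14.0, 13.0)
  x^k = (0.0, 0.0), subgradient = b - a^T x = 13.0
  y^{k+1} = 0.0 + 0.1*13.0 = 1.3
Step 2: y^k = 1.3, reduced costs: (11.4, 5.2)
  x^k = (0.0, 0.0), subgradient = b - a^T x = 13.0
  y^{k+1} = 1.3 + 0.1*13.0 = 2.6
Step 3: y^k = 2.6, reduced costs: (8.8, -2.6)
  x^k = (0.0, 6.0), subgradient = b - a^T x = -23.0
  y^{k+1} = 2.6 + 0.1*-23.0 = 0.3
Step 4: y^k = 0.3, reduced costs: (13.4, 11.2)
  x^k = (0.0, 0.0), subgradient = b - a^T x = 13.0
  y^{k+1} = 0.3 + 0.1*13.0 = 1.6
Dual objective at y_4 = 1.6: reduced costs (10.8, 3.4), box minimizer x = (0.0, 0.0)
g(y_4) = b*y + (c1 - a1*y)*x1 + (c2 - a2*y)*x2 = 13*1.6 + 10.8*0.0 + 3.4*0.0 = 20.8 + 0.0 + 0.0 = 20.8


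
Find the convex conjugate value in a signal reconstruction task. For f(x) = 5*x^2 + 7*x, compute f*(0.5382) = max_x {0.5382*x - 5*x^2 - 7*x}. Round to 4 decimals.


f*(y) = sup_x {y*x - a*x^2 - b*x} = sup_x {(y-b)*x - a*x^2}
FOC: (y - b) - 2a*x = 0 => x* = (y - b)/(2a)
x* = (0.5382 - 7)/(2*5) = -0.6462
f*(0.5382) = (y-b)^2/(4a) = (0.5382 - 7)^2/(4*5)
= 41.7549/20 = 2.0877


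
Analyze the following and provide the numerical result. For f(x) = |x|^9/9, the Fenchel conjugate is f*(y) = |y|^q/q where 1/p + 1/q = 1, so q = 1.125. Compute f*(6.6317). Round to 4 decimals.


The conjugate exponent q satisfies 1/p + 1/q = 1.
p = 9, so q = 9/(9 - 1) = 1.125
|y|^q = 6.6317^1.125 = 8.4009
f*(6.6317) = 8.4009 / 1.125 = 7.4675
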